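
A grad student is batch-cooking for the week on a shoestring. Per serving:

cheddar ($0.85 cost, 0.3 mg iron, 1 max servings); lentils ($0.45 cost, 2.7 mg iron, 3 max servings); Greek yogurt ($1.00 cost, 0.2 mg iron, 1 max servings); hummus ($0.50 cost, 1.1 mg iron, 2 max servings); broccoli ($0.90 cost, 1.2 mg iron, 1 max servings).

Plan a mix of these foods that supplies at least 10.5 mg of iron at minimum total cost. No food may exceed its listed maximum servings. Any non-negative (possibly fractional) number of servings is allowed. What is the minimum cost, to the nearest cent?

$2.50

Cost per mg of iron: lentils $0.1667, hummus $0.4545, broccoli $0.7500, cheddar $2.8333, Greek yogurt $5.0000.
Take 3 servings of lentils: +8.1 mg iron for $1.35 (total $1.35, still need 2.4 mg).
Take 2 servings of hummus: +2.2 mg iron for $1.00 (total $2.35, still need 0.2 mg).
Take 0.1667 servings of broccoli: +0.2 mg iron for $0.15 (total $2.50, still need 0.0 mg).
Filling from the cheapest source first is optimal under one linear minimum: $2.50.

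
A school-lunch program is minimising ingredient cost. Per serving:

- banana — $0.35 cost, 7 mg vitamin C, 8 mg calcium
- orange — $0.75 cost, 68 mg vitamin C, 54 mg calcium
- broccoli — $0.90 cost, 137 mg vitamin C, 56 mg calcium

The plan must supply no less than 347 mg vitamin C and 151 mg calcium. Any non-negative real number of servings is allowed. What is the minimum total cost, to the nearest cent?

Minimising a linear cost over {vitamin C ≥ 347, calcium ≥ 151, servings ≥ 0} — the optimum is at a vertex, using one or two foods.
banana only: max(347/7, 151/8) = 49.57 servings → $17.35.
orange only: max(347/68, 151/54) = 5.103 servings → $3.83.
broccoli only: max(347/137, 151/56) = 2.696 servings → $2.43.
banana + orange: intersection lies outside the first quadrant.
banana + broccoli with both tight: 1.783 servings and 2.442 servings → $2.82.
orange + broccoli with both tight: 0.3496 servings and 2.359 servings → $2.39.
Cheapest feasible corner: $2.39.

$2.39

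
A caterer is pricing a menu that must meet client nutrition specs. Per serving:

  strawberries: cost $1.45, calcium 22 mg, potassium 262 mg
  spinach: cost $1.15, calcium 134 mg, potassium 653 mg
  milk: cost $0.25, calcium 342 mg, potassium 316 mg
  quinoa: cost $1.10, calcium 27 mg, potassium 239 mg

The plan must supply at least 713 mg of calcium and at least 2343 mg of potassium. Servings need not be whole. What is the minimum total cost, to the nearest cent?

$1.85

This is a tiny linear program; its minimum lies at a vertex of the feasible set. List the vertices and price them.
strawberries only: max(713/22, 2343/262) = 32.41 servings → $46.99.
spinach only: max(713/134, 2343/653) = 5.321 servings → $6.12.
milk only: max(713/342, 2343/316) = 7.415 servings → $1.85.
quinoa only: max(713/27, 2343/239) = 26.41 servings → $29.05.
strawberries + spinach: intersection lies outside the first quadrant.
strawberries + milk with both tight: 6.969 servings and 1.637 servings → $10.51.
strawberries + quinoa: the both-tight solution has a negative serving — not a feasible corner.
spinach + milk with both tight: 3.183 servings and 0.8378 servings → $3.87.
spinach + quinoa with both targets exact would need a negative amount; discard.
milk + quinoa with both tight: 1.464 servings and 7.868 servings → $9.02.
The minimum over all feasible corners is $1.85.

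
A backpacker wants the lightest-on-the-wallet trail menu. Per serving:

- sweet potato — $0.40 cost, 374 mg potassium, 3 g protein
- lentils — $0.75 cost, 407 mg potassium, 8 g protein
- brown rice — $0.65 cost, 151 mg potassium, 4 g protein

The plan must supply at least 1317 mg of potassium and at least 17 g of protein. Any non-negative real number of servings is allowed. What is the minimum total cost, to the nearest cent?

$1.84

An LP optimum is at a vertex; with two nutrient constraints at most two foods are used. Check each candidate.
sweet potato only: max(1317/374, 17/3) = 5.667 servings → $2.27.
lentils only: max(1317/407, 17/8) = 3.236 servings → $2.43.
brown rice only: max(1317/151, 17/4) = 8.722 servings → $5.67.
sweet potato + lentils with both tight: 2.042 servings and 1.359 servings → $1.84.
sweet potato + brown rice with both tight: 2.59 servings and 2.308 servings → $2.54.
lentils + brown rice: the both-tight solution has a negative serving — not a feasible corner.
Cheapest feasible corner: $1.84.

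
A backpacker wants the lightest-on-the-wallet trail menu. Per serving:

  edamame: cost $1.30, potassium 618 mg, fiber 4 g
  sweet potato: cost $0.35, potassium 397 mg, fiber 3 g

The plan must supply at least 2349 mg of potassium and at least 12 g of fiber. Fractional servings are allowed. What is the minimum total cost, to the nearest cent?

Two binding constraints pin down two serving amounts, so the optimal mix uses at most two foods. The candidates are each food alone (scaled to the tighter of potassium/fiber) and each pair with both constraints tight.
edamame only: max(2349/618, 12/4) = 3.801 servings → $4.94.
sweet potato only: max(2349/397, 12/3) = 5.917 servings → $2.07.
edamame + sweet potato with both targets exact would need a negative amount; discard.
Cheapest feasible corner: $2.07.

$2.07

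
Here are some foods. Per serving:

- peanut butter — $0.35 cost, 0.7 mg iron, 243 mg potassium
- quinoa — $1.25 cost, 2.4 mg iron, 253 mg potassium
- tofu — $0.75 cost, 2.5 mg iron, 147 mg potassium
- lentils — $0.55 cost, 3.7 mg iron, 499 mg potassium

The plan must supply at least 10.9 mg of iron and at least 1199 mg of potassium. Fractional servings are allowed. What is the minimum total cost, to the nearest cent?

$1.62

With two linear requirements the optimum uses one or two foods; enumerate the corners.
peanut butter only: max(10.9/0.7, 1199/243) = 15.57 servings → $5.45.
quinoa only: max(10.9/2.4, 1199/253) = 4.739 servings → $5.92.
tofu only: max(10.9/2.5, 1199/147) = 8.156 servings → $6.12.
lentils only: max(10.9/3.7, 1199/499) = 2.946 servings → $1.62.
peanut butter + quinoa with both tight: 0.2952 servings and 4.456 servings → $5.67.
peanut butter + tofu with both tight: 2.765 servings and 3.586 servings → $3.66.
peanut butter + lentils: intersection lies outside the first quadrant.
quinoa + tofu: the both-tight solution has a negative serving — not a feasible corner.
quinoa + lentils with both tight: 3.835 servings and 0.4585 servings → $5.05.
tofu + lentils with both tight: 1.425 servings and 1.983 servings → $2.16.
So the least-cost plan costs $1.62.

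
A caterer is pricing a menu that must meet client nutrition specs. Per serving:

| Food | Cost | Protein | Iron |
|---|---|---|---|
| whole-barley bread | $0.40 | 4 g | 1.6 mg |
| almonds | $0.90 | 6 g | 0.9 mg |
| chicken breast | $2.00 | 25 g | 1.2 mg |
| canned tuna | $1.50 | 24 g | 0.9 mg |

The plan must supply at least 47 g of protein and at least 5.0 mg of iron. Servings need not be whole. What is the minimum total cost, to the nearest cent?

Two binding constraints pin down two serving amounts, so the optimal mix uses at most two foods. The candidates are each food alone (scaled to the tighter of protein/iron) and each pair with both constraints tight.
whole-barley bread only: max(47/4, 5.0/1.6) = 11.75 servings → $4.70.
almonds only: max(47/6, 5.0/0.9) = 7.833 servings → $7.05.
chicken breast only: max(47/25, 5.0/1.2) = 4.167 servings → $8.33.
canned tuna only: max(47/24, 5.0/0.9) = 5.556 servings → $8.33.
whole-barley bread + almonds: intersection lies outside the first quadrant.
whole-barley bread + chicken breast with both tight: 1.949 servings and 1.568 servings → $3.92.
whole-barley bread + canned tuna with both tight: 2.233 servings and 1.586 servings → $3.27.
almonds + chicken breast with both tight: 4.484 servings and 0.8039 servings → $5.64.
almonds + canned tuna with both tight: 4.796 servings and 0.7593 servings → $5.46.
chicken breast + canned tuna with both targets exact would need a negative amount; discard.
The minimum over all feasible corners is $3.27.

$3.27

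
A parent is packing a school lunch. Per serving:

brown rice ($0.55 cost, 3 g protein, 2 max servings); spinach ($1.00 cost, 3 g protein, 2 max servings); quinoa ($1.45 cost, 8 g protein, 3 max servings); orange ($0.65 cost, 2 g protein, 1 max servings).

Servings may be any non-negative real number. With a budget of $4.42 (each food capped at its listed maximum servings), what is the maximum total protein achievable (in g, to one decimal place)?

24.4 g

Protein per dollar: quinoa 5.517, brown rice 5.455, orange 3.077, spinach 3.
Take 3 servings of quinoa: spends $4.35, +24.0 g protein (running total 24.0 g).
Take 0.1273 servings of brown rice: spends $0.07, +0.4 g protein (running total 24.4 g).
Filling greedily by protein-per-dollar is optimal for one linear limit, giving 24.4 g.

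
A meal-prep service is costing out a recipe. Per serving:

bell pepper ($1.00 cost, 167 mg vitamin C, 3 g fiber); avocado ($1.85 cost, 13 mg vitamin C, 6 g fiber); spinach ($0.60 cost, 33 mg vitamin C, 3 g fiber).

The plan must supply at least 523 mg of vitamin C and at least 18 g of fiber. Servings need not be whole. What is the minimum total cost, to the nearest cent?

bell pepper only: max(523/167, 18/3) = 6 servings → $6.00.
avocado only: max(523/13, 18/6) = 40.23 servings → $74.43.
spinach only: max(523/33, 18/3) = 15.85 servings → $9.51.
bell pepper + avocado with both tight: 3.016 servings and 1.492 servings → $5.78.
bell pepper + spinach with both tight: 2.425 servings and 3.575 servings → $4.57.
avocado + spinach: intersection lies outside the first quadrant.
Cheapest feasible corner: $4.57.

$4.57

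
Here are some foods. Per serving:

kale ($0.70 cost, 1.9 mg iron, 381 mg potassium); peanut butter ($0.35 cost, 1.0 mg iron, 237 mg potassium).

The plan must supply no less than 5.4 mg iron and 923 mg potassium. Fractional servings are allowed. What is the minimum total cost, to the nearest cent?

Check every corner: each single food scaled to meet both minima, and each pair solved so both constraints bind.
kale only: max(5.4/1.9, 923/381) = 2.842 servings → $1.99.
peanut butter only: max(5.4/1.0, 923/237) = 5.4 servings → $1.89.
kale + peanut butter: intersection lies outside the first quadrant.
Cheapest feasible corner: $1.89.

$1.89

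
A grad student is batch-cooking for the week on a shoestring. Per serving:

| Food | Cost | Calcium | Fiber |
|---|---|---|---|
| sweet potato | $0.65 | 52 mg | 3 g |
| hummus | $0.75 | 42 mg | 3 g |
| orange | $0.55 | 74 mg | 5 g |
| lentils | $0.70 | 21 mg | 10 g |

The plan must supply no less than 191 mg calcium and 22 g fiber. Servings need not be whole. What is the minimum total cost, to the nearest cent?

Compare the cost at each extreme point of the feasible region.
sweet potato only: max(191/52, 22/3) = 7.333 servings → $4.77.
hummus only: max(191/42, 22/3) = 7.333 servings → $5.50.
orange only: max(191/74, 22/5) = 4.4 servings → $2.42.
lentils only: max(191/21, 22/10) = 9.095 servings → $6.37.
sweet potato + hummus with both targets exact would need a negative amount; discard.
sweet potato + orange: intersection lies outside the first quadrant.
sweet potato + lentils with both tight: 3.168 servings and 1.249 servings → $2.93.
hummus + orange: the both-tight solution has a negative serving — not a feasible corner.
hummus + lentils with both tight: 4.056 servings and 0.9832 servings → $3.73.
orange + lentils with both tight: 2.28 servings and 1.06 servings → $2.00.
The minimum over all feasible corners is $2.00.

$2.00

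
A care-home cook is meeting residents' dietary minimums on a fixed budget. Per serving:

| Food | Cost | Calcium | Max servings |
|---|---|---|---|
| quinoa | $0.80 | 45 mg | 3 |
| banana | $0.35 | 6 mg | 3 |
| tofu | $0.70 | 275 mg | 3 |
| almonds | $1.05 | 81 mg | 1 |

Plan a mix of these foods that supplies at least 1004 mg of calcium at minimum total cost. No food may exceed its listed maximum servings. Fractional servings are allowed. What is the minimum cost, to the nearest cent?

Cost per mg of calcium: tofu $0.0025, almonds $0.0130, quinoa $0.0178, banana $0.0583.
Take 3 servings of tofu: +825.0 mg calcium for $2.10 (total $2.10, still need 179.0 mg).
Take 1 serving of almonds: +81.0 mg calcium for $1.05 (total $3.15, still need 98.0 mg).
Take 2.178 servings of quinoa: +98.0 mg calcium for $1.74 (total $4.89, still need 0.0 mg).
Filling from the cheapest source first is optimal under one linear minimum: $4.89.

$4.89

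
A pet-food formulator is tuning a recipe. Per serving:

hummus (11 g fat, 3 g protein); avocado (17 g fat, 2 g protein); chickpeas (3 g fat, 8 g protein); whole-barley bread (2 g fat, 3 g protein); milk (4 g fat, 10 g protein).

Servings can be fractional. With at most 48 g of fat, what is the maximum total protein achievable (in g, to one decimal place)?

128.0 g

Protein per g fat: chickpeas 2.667, milk 2.5, whole-barley bread 1.5, hummus 0.2727, avocado 0.1176.
With no serving limits, spend the whole fat allowance on chickpeas: 48 g / 3 g × 8 g = 128.0 g.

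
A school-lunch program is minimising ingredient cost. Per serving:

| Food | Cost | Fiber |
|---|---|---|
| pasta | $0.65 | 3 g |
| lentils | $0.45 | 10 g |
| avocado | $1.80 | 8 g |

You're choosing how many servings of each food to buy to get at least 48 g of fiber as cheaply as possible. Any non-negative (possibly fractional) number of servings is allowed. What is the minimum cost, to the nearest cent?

Cost per g of fiber: lentils $0.0450, pasta $0.2167, avocado $0.2250.
With no serving limits, use only lentils: 48 g / 10 g = 4.8 servings × $0.45 = $2.16.

$2.16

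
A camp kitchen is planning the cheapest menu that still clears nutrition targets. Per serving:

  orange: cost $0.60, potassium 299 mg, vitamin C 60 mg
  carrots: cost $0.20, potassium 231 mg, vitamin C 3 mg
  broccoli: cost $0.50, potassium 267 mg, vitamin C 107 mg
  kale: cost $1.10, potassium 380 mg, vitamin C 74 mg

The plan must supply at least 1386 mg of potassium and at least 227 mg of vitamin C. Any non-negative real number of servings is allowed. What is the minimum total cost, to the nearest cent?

$1.74

orange only: max(1386/299, 227/60) = 4.635 servings → $2.78.
carrots only: max(1386/231, 227/3) = 75.67 servings → $15.13.
broccoli only: max(1386/267, 227/107) = 5.191 servings → $2.60.
kale only: max(1386/380, 227/74) = 3.647 servings → $4.01.
orange + carrots with both tight: 3.724 servings and 1.179 servings → $2.47.
orange + broccoli: intersection lies outside the first quadrant.
orange + kale: intersection lies outside the first quadrant.
carrots + broccoli with both tight: 3.667 servings and 2.019 servings → $1.74.
carrots + kale with both tight: 1.022 servings and 3.026 servings → $3.53.
broccoli + kale: intersection lies outside the first quadrant.
So the least-cost plan costs $1.74.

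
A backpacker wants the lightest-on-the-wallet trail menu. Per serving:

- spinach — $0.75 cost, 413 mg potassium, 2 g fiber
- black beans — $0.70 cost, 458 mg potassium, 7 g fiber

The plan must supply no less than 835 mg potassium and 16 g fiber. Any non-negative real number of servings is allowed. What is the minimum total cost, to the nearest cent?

At the optimum either one food covers both requirements or two foods hit both targets exactly; no other combination can be cheaper.
spinach only: max(835/413, 16/2) = 8 servings → $6.00.
black beans only: max(835/458, 16/7) = 2.286 servings → $1.60.
spinach + black beans with both targets exact would need a negative amount; discard.
Cheapest feasible corner: $1.60.

$1.60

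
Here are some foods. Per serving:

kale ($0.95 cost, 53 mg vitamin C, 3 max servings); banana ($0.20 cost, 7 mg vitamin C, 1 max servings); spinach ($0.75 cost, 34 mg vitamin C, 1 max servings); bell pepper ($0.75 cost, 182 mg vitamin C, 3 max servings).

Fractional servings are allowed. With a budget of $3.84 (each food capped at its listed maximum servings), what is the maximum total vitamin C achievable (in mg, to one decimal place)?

Vitamin C per dollar: bell pepper 242.7, kale 55.79, spinach 45.33, banana 35.
Take 3 servings of bell pepper: spends $2.25, +546.0 mg vitamin C (running total 546.0 mg).
Take 1.674 servings of kale: spends $1.59, +88.7 mg vitamin C (running total 634.7 mg).
Filling greedily by vitamin C-per-dollar is optimal for one linear limit, giving 634.7 mg.

634.7 mg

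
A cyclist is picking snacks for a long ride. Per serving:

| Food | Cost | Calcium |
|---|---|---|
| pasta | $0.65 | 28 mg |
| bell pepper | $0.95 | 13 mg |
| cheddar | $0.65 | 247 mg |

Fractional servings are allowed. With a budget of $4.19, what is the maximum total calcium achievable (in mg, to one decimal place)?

Calcium per dollar: cheddar 380, pasta 43.08, bell pepper 13.68.
With no serving limits, spend the whole cost allowance on cheddar: $4.19 / $0.65 × 247 mg = 1592.2 mg.

1592.2 mg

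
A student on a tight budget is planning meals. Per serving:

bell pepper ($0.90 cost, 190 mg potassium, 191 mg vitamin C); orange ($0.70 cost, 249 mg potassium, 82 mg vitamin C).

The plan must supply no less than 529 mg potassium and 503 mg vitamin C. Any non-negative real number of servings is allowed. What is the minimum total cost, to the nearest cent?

$2.42

bell pepper only: max(529/190, 503/191) = 2.784 servings → $2.51.
orange only: max(529/249, 503/82) = 6.134 servings → $4.29.
bell pepper + orange with both tight: 2.56 servings and 0.171 servings → $2.42.
The minimum over all feasible corners is $2.42.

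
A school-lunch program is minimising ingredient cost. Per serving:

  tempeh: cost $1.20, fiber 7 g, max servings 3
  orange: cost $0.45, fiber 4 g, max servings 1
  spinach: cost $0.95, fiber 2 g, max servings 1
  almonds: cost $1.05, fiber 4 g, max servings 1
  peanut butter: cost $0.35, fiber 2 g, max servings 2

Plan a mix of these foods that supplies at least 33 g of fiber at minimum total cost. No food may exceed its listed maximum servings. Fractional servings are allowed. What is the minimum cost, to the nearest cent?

Cost per g of fiber: orange $0.1125, tempeh $0.1714, peanut butter $0.1750, almonds $0.2625, spinach $0.4750.
Take 1 serving of orange: +4.0 g fiber for $0.45 (total $0.45, still need 29.0 g).
Take 3 servings of tempeh: +21.0 g fiber for $3.60 (total $4.05, still need 8.0 g).
Take 2 servings of peanut butter: +4.0 g fiber for $0.70 (total $4.75, still need 4.0 g).
Take 1 serving of almonds: +4.0 g fiber for $1.05 (total $5.80, still need 0.0 g).
Greedy by cheapest-per-g is optimal for a single linear constraint, so the minimum cost is $5.80.

$5.80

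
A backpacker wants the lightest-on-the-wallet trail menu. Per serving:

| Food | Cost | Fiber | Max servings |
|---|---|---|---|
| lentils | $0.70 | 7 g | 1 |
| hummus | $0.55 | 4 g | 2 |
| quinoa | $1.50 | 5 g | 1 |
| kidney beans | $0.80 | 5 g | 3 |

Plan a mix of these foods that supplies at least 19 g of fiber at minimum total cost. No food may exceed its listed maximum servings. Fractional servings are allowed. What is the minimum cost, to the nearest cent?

$2.44

Cost per g of fiber: lentils $0.1000, hummus $0.1375, kidney beans $0.1600, quinoa $0.3000.
Take 1 serving of lentils: +7.0 g fiber for $0.70 (total $0.70, still need 12.0 g).
Take 2 servings of hummus: +8.0 g fiber for $1.10 (total $1.80, still need 4.0 g).
Take 0.8 servings of kidney beans: +4.0 g fiber for $0.64 (total $2.44, still need 0.0 g).
Greedy by cheapest-per-g is optimal for a single linear constraint, so the minimum cost is $2.44.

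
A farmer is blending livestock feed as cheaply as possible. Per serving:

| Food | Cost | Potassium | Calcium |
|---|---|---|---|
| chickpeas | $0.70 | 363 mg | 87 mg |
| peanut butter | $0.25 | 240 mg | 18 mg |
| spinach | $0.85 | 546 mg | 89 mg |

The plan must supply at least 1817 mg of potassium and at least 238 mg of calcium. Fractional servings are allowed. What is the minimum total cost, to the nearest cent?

A basic optimal solution has at most two foods positive. Try each food alone and each pair with both targets met exactly.
chickpeas only: max(1817/363, 238/87) = 5.006 servings → $3.50.
peanut butter only: max(1817/240, 238/18) = 13.22 servings → $3.31.
spinach only: max(1817/546, 238/89) = 3.328 servings → $2.83.
chickpeas + peanut butter with both tight: 1.702 servings and 4.997 servings → $2.44.
chickpeas + spinach: intersection lies outside the first quadrant.
peanut butter + spinach with both tight: 2.755 servings and 2.117 servings → $2.49.
Cheapest feasible corner: $2.44.

$2.44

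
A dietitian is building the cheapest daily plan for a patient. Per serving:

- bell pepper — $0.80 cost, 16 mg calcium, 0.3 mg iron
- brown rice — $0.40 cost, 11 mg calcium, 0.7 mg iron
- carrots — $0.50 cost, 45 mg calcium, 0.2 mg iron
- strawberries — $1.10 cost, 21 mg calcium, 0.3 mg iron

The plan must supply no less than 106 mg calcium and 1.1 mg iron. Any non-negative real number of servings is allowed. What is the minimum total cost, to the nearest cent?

$1.45

bell pepper only: max(106/16, 1.1/0.3) = 6.625 servings → $5.30.
brown rice only: max(106/11, 1.1/0.7) = 9.636 servings → $3.85.
carrots only: max(106/45, 1.1/0.2) = 5.5 servings → $2.75.
strawberries only: max(106/21, 1.1/0.3) = 5.048 servings → $5.55.
bell pepper + brown rice: intersection lies outside the first quadrant.
bell pepper + carrots with both tight: 2.748 servings and 1.379 servings → $2.89.
bell pepper + strawberries: intersection lies outside the first quadrant.
brown rice + carrots with both tight: 0.9659 servings and 2.119 servings → $1.45.
brown rice + strawberries: intersection lies outside the first quadrant.
carrots + strawberries with both tight: 0.9355 servings and 3.043 servings → $3.82.
The minimum over all feasible corners is $1.45.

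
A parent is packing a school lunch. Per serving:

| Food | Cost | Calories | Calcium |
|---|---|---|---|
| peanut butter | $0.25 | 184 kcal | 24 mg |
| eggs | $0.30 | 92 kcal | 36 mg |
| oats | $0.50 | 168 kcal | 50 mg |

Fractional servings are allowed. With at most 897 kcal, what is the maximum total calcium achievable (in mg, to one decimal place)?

Calcium per kcal: eggs 0.3913, oats 0.2976, peanut butter 0.1304.
With no serving limits, spend the whole calories allowance on eggs: 897 kcal / 92 kcal × 36 mg = 351.0 mg.

351.0 mg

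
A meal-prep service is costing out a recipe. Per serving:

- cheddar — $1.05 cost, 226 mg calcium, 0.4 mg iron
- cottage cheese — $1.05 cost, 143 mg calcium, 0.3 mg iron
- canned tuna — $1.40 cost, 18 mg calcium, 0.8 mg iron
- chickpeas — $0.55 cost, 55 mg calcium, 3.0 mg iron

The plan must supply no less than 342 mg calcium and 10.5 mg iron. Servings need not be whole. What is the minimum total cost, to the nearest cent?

cheddar only: max(342/226, 10.5/0.4) = 26.25 servings → $27.56.
cottage cheese only: max(342/143, 10.5/0.3) = 35 servings → $36.75.
canned tuna only: max(342/18, 10.5/0.8) = 19 servings → $26.60.
chickpeas only: max(342/55, 10.5/3.0) = 6.218 servings → $3.42.
cheddar + cottage cheese: the both-tight solution has a negative serving — not a feasible corner.
cheddar + canned tuna with both tight: 0.4873 servings and 12.88 servings → $18.55.
cheddar + chickpeas with both tight: 0.6837 servings and 3.409 servings → $2.59.
cottage cheese + canned tuna with both tight: 0.7761 servings and 12.83 servings → $18.78.
cottage cheese + chickpeas with both tight: 1.087 servings and 3.391 servings → $3.01.
canned tuna + chickpeas: intersection lies outside the first quadrant.
The minimum over all feasible corners is $2.59.

$2.59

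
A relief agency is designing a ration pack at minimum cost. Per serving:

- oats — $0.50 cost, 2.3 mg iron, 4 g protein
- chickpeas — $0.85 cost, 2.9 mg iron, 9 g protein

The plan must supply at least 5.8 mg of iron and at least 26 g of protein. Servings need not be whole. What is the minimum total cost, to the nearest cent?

An LP optimum is at a vertex; with two nutrient constraints at most two foods are used. Check each candidate.
oats only: max(5.8/2.3, 26/4) = 6.5 servings → $3.25.
chickpeas only: max(5.8/2.9, 26/9) = 2.889 servings → $2.46.
oats + chickpeas with both targets exact would need a negative amount; discard.
The minimum over all feasible corners is $2.46.

$2.46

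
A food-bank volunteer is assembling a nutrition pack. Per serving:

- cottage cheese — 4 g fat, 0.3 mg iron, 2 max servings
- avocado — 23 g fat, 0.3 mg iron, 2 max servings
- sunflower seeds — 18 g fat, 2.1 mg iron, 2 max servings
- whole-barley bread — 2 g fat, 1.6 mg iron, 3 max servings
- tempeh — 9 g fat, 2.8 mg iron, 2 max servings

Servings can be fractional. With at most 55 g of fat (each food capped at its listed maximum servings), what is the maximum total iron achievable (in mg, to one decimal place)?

14.0 mg

Iron per g fat: whole-barley bread 0.8, tempeh 0.3111, sunflower seeds 0.1167, cottage cheese 0.075, avocado 0.01304.
Take 3 servings of whole-barley bread: uses 6 g fat, +4.8 mg iron (running total 4.8 mg).
Take 2 servings of tempeh: uses 18 g fat, +5.6 mg iron (running total 10.4 mg).
Take 1.722 servings of sunflower seeds: uses 31 g fat, +3.6 mg iron (running total 14.0 mg).
Filling greedily by iron-per-g fat is optimal for one linear limit, giving 14.0 mg.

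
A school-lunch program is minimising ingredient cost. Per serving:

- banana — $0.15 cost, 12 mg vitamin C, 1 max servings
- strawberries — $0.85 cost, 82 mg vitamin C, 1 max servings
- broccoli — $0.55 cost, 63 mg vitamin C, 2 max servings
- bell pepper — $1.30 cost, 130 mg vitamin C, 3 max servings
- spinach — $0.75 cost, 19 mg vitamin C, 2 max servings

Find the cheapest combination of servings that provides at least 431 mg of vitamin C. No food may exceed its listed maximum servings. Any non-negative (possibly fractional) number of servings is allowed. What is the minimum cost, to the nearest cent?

Cost per mg of vitamin C: broccoli $0.0087, bell pepper $0.0100, strawberries $0.0104, banana $0.0125, spinach $0.0395.
Take 2 servings of broccoli: +126.0 mg vitamin C for $1.10 (total $1.10, still need 305.0 mg).
Take 2.346 servings of bell pepper: +305.0 mg vitamin C for $3.05 (total $4.15, still need 0.0 mg).
Greedy by cheapest-per-mg is optimal for a single linear constraint, so the minimum cost is $4.15.

$4.15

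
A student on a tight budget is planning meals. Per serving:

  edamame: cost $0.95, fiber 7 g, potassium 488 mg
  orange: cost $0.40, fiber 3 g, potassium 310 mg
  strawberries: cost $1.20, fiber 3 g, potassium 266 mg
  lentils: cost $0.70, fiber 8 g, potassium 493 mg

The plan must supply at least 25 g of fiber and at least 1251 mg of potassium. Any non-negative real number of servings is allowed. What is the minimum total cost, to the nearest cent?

A basic optimal solution has at most two foods positive. Try each food alone and each pair with both targets met exactly.
edamame only: max(25/7, 1251/488) = 3.571 servings → $3.39.
orange only: max(25/3, 1251/310) = 8.333 servings → $3.33.
strawberries only: max(25/3, 1251/266) = 8.333 servings → $10.00.
lentils only: max(25/8, 1251/493) = 3.125 servings → $2.19.
edamame + orange: the both-tight solution has a negative serving — not a feasible corner.
edamame + strawberries: intersection lies outside the first quadrant.
edamame + lentils: the both-tight solution has a negative serving — not a feasible corner.
orange + strawberries: intersection lies outside the first quadrant.
orange + lentils: the both-tight solution has a negative serving — not a feasible corner.
strawberries + lentils: the both-tight solution has a negative serving — not a feasible corner.
The minimum over all feasible corners is $2.19.

$2.19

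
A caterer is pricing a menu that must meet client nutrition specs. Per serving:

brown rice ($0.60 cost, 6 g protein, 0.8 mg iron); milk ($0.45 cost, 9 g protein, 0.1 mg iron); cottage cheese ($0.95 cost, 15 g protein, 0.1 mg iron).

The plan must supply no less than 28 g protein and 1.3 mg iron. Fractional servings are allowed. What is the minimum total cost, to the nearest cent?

$1.80

The cheapest plan sits at a corner of the feasible region — with two constraints it uses at most two foods.
brown rice only: max(28/6, 1.3/0.8) = 4.667 servings → $2.80.
milk only: max(28/9, 1.3/0.1) = 13 servings → $5.85.
cottage cheese only: max(28/15, 1.3/0.1) = 13 servings → $12.35.
brown rice + milk with both tight: 1.348 servings and 2.212 servings → $1.80.
brown rice + cottage cheese with both tight: 1.465 servings and 1.281 servings → $2.10.
milk + cottage cheese with both targets exact would need a negative amount; discard.
Cheapest feasible corner: $1.80.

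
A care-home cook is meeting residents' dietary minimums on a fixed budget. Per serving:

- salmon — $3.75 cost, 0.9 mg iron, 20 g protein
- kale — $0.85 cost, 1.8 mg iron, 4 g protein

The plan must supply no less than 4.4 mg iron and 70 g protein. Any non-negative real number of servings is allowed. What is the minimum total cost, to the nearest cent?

$13.20

Compare the cost at each extreme point of the feasible region.
salmon only: max(4.4/0.9, 70/20) = 4.889 servings → $18.33.
kale only: max(4.4/1.8, 70/4) = 17.5 servings → $14.88.
salmon + kale with both tight: 3.346 servings and 0.7716 servings → $13.20.
So the least-cost plan costs $13.20.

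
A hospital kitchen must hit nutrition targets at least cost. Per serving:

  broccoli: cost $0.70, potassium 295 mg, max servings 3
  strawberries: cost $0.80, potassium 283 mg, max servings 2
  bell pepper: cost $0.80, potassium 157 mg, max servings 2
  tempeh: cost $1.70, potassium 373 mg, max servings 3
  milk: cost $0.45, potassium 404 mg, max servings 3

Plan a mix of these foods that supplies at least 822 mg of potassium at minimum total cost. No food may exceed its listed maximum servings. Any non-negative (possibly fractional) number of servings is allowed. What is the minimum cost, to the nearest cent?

$0.92

Cost per mg of potassium: milk $0.0011, broccoli $0.0024, strawberries $0.0028, tempeh $0.0046, bell pepper $0.0051.
Take 2.035 servings of milk: +822.0 mg potassium for $0.92 (total $0.92, still need 0.0 mg).
Greedy by cheapest-per-mg is optimal for a single linear constraint, so the minimum cost is $0.92.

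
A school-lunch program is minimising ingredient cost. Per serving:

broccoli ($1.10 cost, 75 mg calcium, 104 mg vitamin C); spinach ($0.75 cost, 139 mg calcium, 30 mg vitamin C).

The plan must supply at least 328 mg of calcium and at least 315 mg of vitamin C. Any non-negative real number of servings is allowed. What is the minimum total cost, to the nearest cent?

Check every corner: each single food scaled to meet both minima, and each pair solved so both constraints bind.
broccoli only: max(328/75, 315/104) = 4.373 servings → $4.81.
spinach only: max(328/139, 315/30) = 10.5 servings → $7.88.
broccoli + spinach with both tight: 2.781 servings and 0.8592 servings → $3.70.
So the least-cost plan costs $3.70.

$3.70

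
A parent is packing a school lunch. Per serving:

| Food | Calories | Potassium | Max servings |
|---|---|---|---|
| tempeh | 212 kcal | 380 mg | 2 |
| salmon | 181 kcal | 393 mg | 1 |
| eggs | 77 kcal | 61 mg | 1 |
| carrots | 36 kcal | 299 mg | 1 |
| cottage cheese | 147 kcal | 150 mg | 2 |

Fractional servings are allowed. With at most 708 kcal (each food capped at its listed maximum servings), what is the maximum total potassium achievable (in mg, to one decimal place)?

Potassium per kcal: carrots 8.306, salmon 2.171, tempeh 1.792, cottage cheese 1.02, eggs 0.7922.
Take 1 serving of carrots: uses 36 kcal, +299.0 mg potassium (running total 299.0 mg).
Take 1 serving of salmon: uses 181 kcal, +393.0 mg potassium (running total 692.0 mg).
Take 2 servings of tempeh: uses 424 kcal, +760.0 mg potassium (running total 1452.0 mg).
Take 0.4558 servings of cottage cheese: uses 67 kcal, +68.4 mg potassium (running total 1520.4 mg).
Greedy by best ratio exhausts the calories allowance optimally: 1520.4 mg.

1520.4 mg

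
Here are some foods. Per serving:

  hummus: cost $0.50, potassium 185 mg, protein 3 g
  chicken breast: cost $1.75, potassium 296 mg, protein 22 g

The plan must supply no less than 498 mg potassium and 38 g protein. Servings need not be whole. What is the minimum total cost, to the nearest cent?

hummus only: max(498/185, 38/3) = 12.67 servings → $6.33.
chicken breast only: max(498/296, 38/22) = 1.727 servings → $3.02.
hummus + chicken breast: intersection lies outside the first quadrant.
The minimum over all feasible corners is $3.02.

$3.02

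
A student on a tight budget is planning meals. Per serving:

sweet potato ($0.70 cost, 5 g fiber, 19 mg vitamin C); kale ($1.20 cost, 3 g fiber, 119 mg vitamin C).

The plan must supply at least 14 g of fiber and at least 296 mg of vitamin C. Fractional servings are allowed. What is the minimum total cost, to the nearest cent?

$3.72

For a min-cost LP with two ≥-constraints, a basic feasible solution has at most two positive variables.
sweet potato only: max(14/5, 296/19) = 15.58 servings → $10.91.
kale only: max(14/3, 296/119) = 4.667 servings → $5.60.
sweet potato + kale with both tight: 1.446 servings and 2.257 servings → $3.72.
The minimum over all feasible corners is $3.72.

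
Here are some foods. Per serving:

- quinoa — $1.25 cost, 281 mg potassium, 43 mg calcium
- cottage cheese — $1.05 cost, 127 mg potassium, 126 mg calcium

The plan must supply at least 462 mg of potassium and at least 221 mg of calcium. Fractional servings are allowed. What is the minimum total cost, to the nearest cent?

This is a tiny linear program; its minimum lies at a vertex of the feasible set. List the vertices and price them.
quinoa only: max(462/281, 221/43) = 5.14 servings → $6.42.
cottage cheese only: max(462/127, 221/126) = 3.638 servings → $3.82.
quinoa + cottage cheese with both tight: 1.007 servings and 1.41 servings → $2.74.
So the least-cost plan costs $2.74.

$2.74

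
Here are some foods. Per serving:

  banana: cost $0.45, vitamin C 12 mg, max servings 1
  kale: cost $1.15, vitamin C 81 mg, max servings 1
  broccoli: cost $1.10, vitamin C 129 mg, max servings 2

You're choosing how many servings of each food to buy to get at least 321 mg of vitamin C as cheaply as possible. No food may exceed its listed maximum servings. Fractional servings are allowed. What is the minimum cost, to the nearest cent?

Cost per mg of vitamin C: broccoli $0.0085, kale $0.0142, banana $0.0375.
Take 2 servings of broccoli: +258.0 mg vitamin C for $2.20 (total $2.20, still need 63.0 mg).
Take 0.7778 servings of kale: +63.0 mg vitamin C for $0.89 (total $3.09, still need 0.0 mg).
Filling from the cheapest source first is optimal under one linear minimum: $3.09.

$3.09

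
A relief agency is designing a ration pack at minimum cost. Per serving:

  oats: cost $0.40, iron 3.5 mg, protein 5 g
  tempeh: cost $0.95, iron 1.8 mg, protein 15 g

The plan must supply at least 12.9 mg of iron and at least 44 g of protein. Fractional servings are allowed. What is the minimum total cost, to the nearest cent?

Two binding constraints pin down two serving amounts, so the optimal mix uses at most two foods. The candidates are each food alone (scaled to the tighter of iron/protein) and each pair with both constraints tight.
oats only: max(12.9/3.5, 44/5) = 8.8 servings → $3.52.
tempeh only: max(12.9/1.8, 44/15) = 7.167 servings → $6.81.
oats + tempeh with both tight: 2.628 servings and 2.057 servings → $3.01.
Cheapest feasible corner: $3.01.

$3.01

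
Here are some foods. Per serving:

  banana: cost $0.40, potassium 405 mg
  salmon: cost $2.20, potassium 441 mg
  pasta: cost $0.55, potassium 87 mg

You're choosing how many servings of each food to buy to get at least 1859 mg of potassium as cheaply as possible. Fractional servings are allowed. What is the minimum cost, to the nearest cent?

$1.84

Cost per mg of potassium: banana $0.0010, salmon $0.0050, pasta $0.0063.
With no serving limits, use only banana: 1859 mg / 405 mg = 4.59 servings × $0.40 = $1.84.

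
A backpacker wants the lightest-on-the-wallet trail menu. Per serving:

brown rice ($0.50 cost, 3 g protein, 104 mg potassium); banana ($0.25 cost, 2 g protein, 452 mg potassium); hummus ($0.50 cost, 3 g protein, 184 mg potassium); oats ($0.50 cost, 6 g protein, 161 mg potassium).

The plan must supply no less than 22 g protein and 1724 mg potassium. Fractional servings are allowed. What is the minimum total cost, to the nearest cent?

For a min-cost LP with two ≥-constraints, a basic feasible solution has at most two positive variables.
brown rice only: max(22/3, 1724/104) = 16.58 servings → $8.29.
banana only: max(22/2, 1724/452) = 11 servings → $2.75.
hummus only: max(22/3, 1724/184) = 9.37 servings → $4.68.
oats only: max(22/6, 1724/161) = 10.71 servings → $5.35.
brown rice + banana with both tight: 5.659 servings and 2.512 servings → $3.46.
brown rice + hummus: the both-tight solution has a negative serving — not a feasible corner.
brown rice + oats with both targets exact would need a negative amount; discard.
banana + hummus with both tight: 1.138 servings and 6.575 servings → $3.57.
banana + oats with both tight: 2.846 servings and 2.718 servings → $2.07.
hummus + oats: intersection lies outside the first quadrant.
The minimum over all feasible corners is $2.07.

$2.07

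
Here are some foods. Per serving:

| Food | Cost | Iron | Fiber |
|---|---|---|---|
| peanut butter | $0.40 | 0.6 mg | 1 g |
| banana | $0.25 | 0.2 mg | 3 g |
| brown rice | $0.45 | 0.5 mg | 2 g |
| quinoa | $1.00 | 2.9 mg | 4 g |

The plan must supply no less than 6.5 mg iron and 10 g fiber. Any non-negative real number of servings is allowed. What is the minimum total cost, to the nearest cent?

$2.31

At the optimum either one food covers both requirements or two foods hit both targets exactly; no other combination can be cheaper.
peanut butter only: max(6.5/0.6, 10/1) = 10.83 servings → $4.33.
banana only: max(6.5/0.2, 10/3) = 32.5 servings → $8.12.
brown rice only: max(6.5/0.5, 10/2) = 13 servings → $5.85.
quinoa only: max(6.5/2.9, 10/4) = 2.5 servings → $2.50.
peanut butter + banana: intersection lies outside the first quadrant.
peanut butter + brown rice: the both-tight solution has a negative serving — not a feasible corner.
peanut butter + quinoa with both tight: 6 servings and 1 serving → $3.40.
banana + brown rice: intersection lies outside the first quadrant.
banana + quinoa with both tight: 0.3797 servings and 2.215 servings → $2.31.
brown rice + quinoa with both tight: 0.7895 servings and 2.105 servings → $2.46.
Cheapest feasible corner: $2.31.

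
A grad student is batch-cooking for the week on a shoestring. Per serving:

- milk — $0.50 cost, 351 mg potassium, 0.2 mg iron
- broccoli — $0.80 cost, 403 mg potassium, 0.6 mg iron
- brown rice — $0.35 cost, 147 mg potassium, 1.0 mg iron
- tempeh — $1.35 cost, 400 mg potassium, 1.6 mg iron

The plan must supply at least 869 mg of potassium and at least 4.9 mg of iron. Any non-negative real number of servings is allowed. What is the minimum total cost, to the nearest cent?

The cheapest plan sits at a corner of the feasible region — with two constraints it uses at most two foods.
milk only: max(869/351, 4.9/0.2) = 24.5 servings → $12.25.
broccoli only: max(869/403, 4.9/0.6) = 8.167 servings → $6.53.
brown rice only: max(869/147, 4.9/1.0) = 5.912 servings → $2.07.
tempeh only: max(869/400, 4.9/1.6) = 3.062 servings → $4.13.
milk + broccoli with both targets exact would need a negative amount; discard.
milk + brown rice with both tight: 0.4624 servings and 4.808 servings → $1.91.
milk + tempeh with both targets exact would need a negative amount; discard.
broccoli + brown rice with both tight: 0.4724 servings and 4.617 servings → $1.99.
broccoli + tempeh with both targets exact would need a negative amount; discard.
brown rice + tempeh with both tight: 3.456 servings and 0.9023 servings → $2.43.
The minimum over all feasible corners is $1.91.

$1.91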